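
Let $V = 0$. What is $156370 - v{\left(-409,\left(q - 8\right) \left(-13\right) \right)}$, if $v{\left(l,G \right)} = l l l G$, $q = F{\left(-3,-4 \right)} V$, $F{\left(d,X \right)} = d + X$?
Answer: $7115620986$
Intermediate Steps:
$F{\left(d,X \right)} = X + d$
$q = 0$ ($q = \left(-4 - 3\right) 0 = \left(-7\right) 0 = 0$)
$v{\left(l,G \right)} = G l^{3}$ ($v{\left(l,G \right)} = l^{2} l G = l^{3} G = G l^{3}$)
$156370 - v{\left(-409,\left(q - 8\right) \left(-13\right) \right)} = 156370 - \left(0 - 8\right) \left(-13\right) \left(-409\right)^{3} = 156370 - \left(-8\right) \left(-13\right) \left(-68417929\right) = 156370 - 104 \left(-68417929\right) = 156370 - -7115464616 = 156370 + 7115464616 = 7115620986$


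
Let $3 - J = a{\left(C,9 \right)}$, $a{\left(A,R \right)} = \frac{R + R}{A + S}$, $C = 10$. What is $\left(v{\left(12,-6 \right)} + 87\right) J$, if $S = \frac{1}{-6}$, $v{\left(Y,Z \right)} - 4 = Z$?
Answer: $\frac{5865}{59} \approx 99.407$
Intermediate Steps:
$v{\left(Y,Z \right)} = 4 + Z$
$S = - \frac{1}{6} \approx -0.16667$
$a{\left(A,R \right)} = \frac{2 R}{- \frac{1}{6} + A}$ ($a{\left(A,R \right)} = \frac{R + R}{A - \frac{1}{6}} = \frac{2 R}{- \frac{1}{6} + A}$)
$J = \frac{69}{59}$ ($J = 3 - 12 \cdot 9 \frac{1}{-1 + 6 \cdot 10} = 3 - 12 \cdot 9 \frac{1}{-1 + 60} = 3 - 12 \cdot 9 \cdot \frac{1}{59} = 3 - \frac{108}{59} = \frac{69}{59} \approx 1.1695$)
$\left(v{\left(12,-6 \right)} + 87\right) J = \left(\left(4 - 6\right) + 87\right) \frac{69}{59} = \left(-2 + 87\right) \frac{69}{59} = 85 \cdot \frac{69}{59} = \frac{5865}{59}$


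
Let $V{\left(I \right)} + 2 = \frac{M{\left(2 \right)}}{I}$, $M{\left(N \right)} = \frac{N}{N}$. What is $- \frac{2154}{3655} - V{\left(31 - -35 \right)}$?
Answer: $\frac{336641}{241230} \approx 1.3955$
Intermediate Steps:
$M{\left(N \right)} = 1$
$V{\left(I \right)} = -2 + \frac{1}{I}$ ($V{\left(I \right)} = -2 + 1 \frac{1}{I} = -2 + \frac{1}{I}$)
$- \frac{2154}{3655} - V{\left(31 - -35 \right)} = - \frac{2154}{3655} - \left(-2 + \frac{1}{31 - -35}\right) = \left(-2154\right) \frac{1}{3655} - \left(-2 + \frac{1}{31 + 35}\right) = - \frac{2154}{3655} - \left(-2 + \frac{1}{66}\right) = - \frac{2154}{3655} - - \frac{131}{66} = - \frac{2154}{3655} + \frac{131}{66} = \frac{336641}{241230}$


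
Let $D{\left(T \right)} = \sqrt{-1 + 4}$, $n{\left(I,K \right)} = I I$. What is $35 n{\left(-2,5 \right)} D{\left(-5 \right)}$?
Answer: $140 \sqrt{3} \approx 242.49$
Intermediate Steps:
$n{\left(I,K \right)} = I^{2}$
$D{\left(T \right)} = \sqrt{3}$
$35 n{\left(-2,5 \right)} D{\left(-5 \right)} = 35 \left(-2\right)^{2} \sqrt{3} = 35 \cdot 4 \sqrt{3} = 140 \sqrt{3}$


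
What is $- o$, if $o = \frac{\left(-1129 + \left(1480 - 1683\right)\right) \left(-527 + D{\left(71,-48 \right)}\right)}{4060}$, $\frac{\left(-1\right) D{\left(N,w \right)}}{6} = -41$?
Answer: $- \frac{93573}{1015} \approx -92.19$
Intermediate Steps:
$D{\left(N,w \right)} = 246$ ($D{\left(N,w \right)} = \left(-6\right) \left(-41\right) = 246$)
$o = \frac{93573}{1015}$ ($o = \frac{\left(-1129 + \left(1480 - 1683\right)\right) \left(-527 + 246\right)}{4060} = \left(-1129 - 203\right) \left(-281\right) \frac{1}{4060} = \left(-1332\right) \left(-281\right) \frac{1}{4060} = 374292 \cdot \frac{1}{4060} = \frac{93573}{1015} \approx 92.19$)
$- o = \left(-1\right) \frac{93573}{1015} = - \frac{93573}{1015}$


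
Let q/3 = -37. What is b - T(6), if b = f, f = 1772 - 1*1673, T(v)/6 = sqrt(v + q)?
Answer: 99 - 6*I*sqrt(105) ≈ 99.0 - 61.482*I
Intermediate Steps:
q = -111 (q = 3*(-37) = -111)
T(v) = 6*sqrt(-111 + v) (T(v) = 6*sqrt(v - 111) = 6*sqrt(-111 + v))
f = 99 (f = 1772 - 1673 = 99)
b = 99
b - T(6) = 99 - 6*sqrt(-111 + 6) = 99 - 6*sqrt(-105) = 99 - 6*I*sqrt(105)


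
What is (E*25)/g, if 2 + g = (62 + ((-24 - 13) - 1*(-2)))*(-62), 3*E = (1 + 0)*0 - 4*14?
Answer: 350/1257 ≈ 0.27844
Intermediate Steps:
E = -56/3 (E = ((1 + 0)*0 - 4*14)/3 = (1*0 - 56)/3 = (0 - 56)/3 = (⅓)*(-56) = -56/3 ≈ -18.667)
g = -1676 (g = -2 + (62 + ((-24 - 13) - 1*(-2)))*(-62) = -2 + (62 + (-37 + 2))*(-62) = -2 + (62 - 35)*(-62) = -2 + 27*(-62) = -2 - 1674 = -1676)
(E*25)/g = -56/3*25/(-1676) = -1400/3*(-1/1676) = 350/1257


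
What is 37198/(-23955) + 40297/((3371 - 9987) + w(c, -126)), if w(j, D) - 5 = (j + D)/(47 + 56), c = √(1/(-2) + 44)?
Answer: -33987960649037608/4444527925294125 - 4150591*√174/927682722875 ≈ -7.6472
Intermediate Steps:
c = √174/2 (c = √(-½ + 44) = √(87/2) = √174/2 ≈ 6.5955)
w(j, D) = 5 + D/103 + j/103 (w(j, D) = 5 + (j + D)/(47 + 56) = 5 + (D + j)/103 = 5 + (D + j)*(1/103) = 5 + (D/103 + j/103) = 5 + D/103 + j/103)
37198/(-23955) + 40297/((3371 - 9987) + w(c, -126)) = 37198/(-23955) + 40297/((3371 - 9987) + (5 + (1/103)*(-126) + (√174/2)/103)) = 37198*(-1/23955) + 40297/(-6616 + (5 - 126/103 + √174/206)) = -37198/23955 + 40297/(-6616 + (389/103 + √174/206)) = -37198/23955 + 40297/(-681059/103 + √174/206)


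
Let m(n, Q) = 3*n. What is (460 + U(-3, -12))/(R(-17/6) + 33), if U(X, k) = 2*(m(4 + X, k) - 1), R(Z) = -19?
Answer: 232/7 ≈ 33.143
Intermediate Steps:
U(X, k) = 22 + 6*X (U(X, k) = 2*(3*(4 + X) - 1) = 2*((12 + 3*X) - 1) = 2*(11 + 3*X) = 22 + 6*X)
(460 + U(-3, -12))/(R(-17/6) + 33) = (460 + (22 + 6*(-3)))/(-19 + 33) = (460 + (22 - 18))/14 = (460 + 4)*(1/14) = 464*(1/14) = 232/7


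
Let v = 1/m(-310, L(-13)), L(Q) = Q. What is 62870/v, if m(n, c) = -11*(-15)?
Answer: 10373550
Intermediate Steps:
m(n, c) = 165
v = 1/165 ≈ 0.0060606
62870/v = 62870/(1/165) = 62870*165 = 10373550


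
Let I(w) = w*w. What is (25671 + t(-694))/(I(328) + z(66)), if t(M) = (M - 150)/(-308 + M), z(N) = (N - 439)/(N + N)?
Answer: 565910092/2371519405 ≈ 0.23863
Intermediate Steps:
z(N) = (-439 + N)/(2*N) (z(N) = (-439 + N)/((2*N)) = (-439 + N)*(1/(2*N)) = (-439 + N)/(2*N))
t(M) = (-150 + M)/(-308 + M)
I(w) = w**2
(25671 + t(-694))/(I(328) + z(66)) = (25671 + (-150 - 694)/(-308 - 694))/(328**2 + (1/2)*(-439 + 66)/66) = (25671 - 844/(-1002))/(107584 + (1/2)*(1/66)*(-373)) = (25671 - 1/1002*(-844))/(107584 - 373/132) = (25671 + 422/501)/(14200715/132) = (12861593/501)*(132/14200715) = 565910092/2371519405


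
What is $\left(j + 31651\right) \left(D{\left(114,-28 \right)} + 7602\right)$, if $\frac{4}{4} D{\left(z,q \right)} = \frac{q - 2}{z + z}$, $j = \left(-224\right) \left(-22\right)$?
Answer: $\frac{10566612309}{38} \approx 2.7807 \cdot 10^{8}$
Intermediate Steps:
$j = 4928$
$D{\left(z,q \right)} = \frac{-2 + q}{2 z}$ ($D{\left(z,q \right)} = \frac{q - 2}{z + z} = \frac{-2 + q}{2 z}$)
$\left(j + 31651\right) \left(D{\left(114,-28 \right)} + 7602\right) = \left(4928 + 31651\right) \left(\frac{-2 - 28}{2 \cdot 114} + 7602\right) = 36579 \left(\frac{1}{2} \cdot \frac{1}{114} \left(-30\right) + 7602\right) = 36579 \left(- \frac{5}{38} + 7602\right) = 36579 \cdot \frac{288871}{38} = \frac{10566612309}{38}$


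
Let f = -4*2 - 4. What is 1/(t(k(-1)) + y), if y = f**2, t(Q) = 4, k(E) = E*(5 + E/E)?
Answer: 1/148 ≈ 0.0067568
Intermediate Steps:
k(E) = 6*E (k(E) = E*(5 + 1) = E*6 = 6*E)
f = -12 (f = -8 - 4 = -12)
y = 144 (y = (-12)**2 = 144)
1/(t(k(-1)) + y) = 1/(4 + 144) = 1/148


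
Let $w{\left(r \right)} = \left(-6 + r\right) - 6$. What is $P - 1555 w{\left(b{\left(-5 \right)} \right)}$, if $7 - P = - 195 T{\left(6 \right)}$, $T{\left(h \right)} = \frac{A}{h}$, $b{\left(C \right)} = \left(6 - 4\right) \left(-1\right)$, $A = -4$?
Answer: $21647$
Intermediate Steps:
$b{\left(C \right)} = -2$ ($b{\left(C \right)} = 2 \left(-1\right) = -2$)
$T{\left(h \right)} = - \frac{4}{h}$
$P = -123$ ($P = 7 - - 195 \left(- \frac{4}{6}\right) = 7 - - 195 \left(\left(-4\right) \frac{1}{6}\right) = 7 - \left(-195\right) \left(- \frac{2}{3}\right) = 7 - 130 = -123$)
$w{\left(r \right)} = -12 + r$
$P - 1555 w{\left(b{\left(-5 \right)} \right)} = -123 - 1555 \left(-12 - 2\right) = -123 - -21770 = -123 + 21770 = 21647$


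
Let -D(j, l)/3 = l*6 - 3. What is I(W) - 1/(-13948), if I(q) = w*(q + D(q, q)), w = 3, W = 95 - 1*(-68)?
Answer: -115573127/13948 ≈ -8286.0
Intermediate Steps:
D(j, l) = 9 - 18*l (D(j, l) = -3*(l*6 - 3) = -3*(6*l - 3) = -3*(-3 + 6*l) = 9 - 18*l)
W = 163 (W = 95 + 68 = 163)
I(q) = 27 - 51*q (I(q) = 3*(q + (9 - 18*q)) = 3*(9 - 17*q) = 27 - 51*q)
I(W) - 1/(-13948) = (27 - 51*163) - 1/(-13948) = (27 - 8313) - 1*(-1/13948) = -8286 + 1/13948 = -115573127/13948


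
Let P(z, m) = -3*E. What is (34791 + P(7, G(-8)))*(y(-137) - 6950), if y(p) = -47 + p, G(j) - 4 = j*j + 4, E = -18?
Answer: -248584230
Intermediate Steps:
G(j) = 8 + j² (G(j) = 4 + (j*j + 4) = 4 + (j² + 4) = 4 + (4 + j²) = 8 + j²)
P(z, m) = 54 (P(z, m) = -3*(-18) = 54)
(34791 + P(7, G(-8)))*(y(-137) - 6950) = (34791 + 54)*((-47 - 137) - 6950) = 34845*(-184 - 6950) = 34845*(-7134) = -248584230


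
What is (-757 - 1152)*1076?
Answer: -2054084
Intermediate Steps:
(-757 - 1152)*1076 = -1909*1076 = -2054084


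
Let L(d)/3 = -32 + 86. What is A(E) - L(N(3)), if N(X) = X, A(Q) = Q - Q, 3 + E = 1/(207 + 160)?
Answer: -162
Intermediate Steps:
E = -1100/367 (E = -3 + 1/(207 + 160) = -3 + 1/367 = -1100/367 ≈ -2.9973)
A(Q) = 0
L(d) = 162 (L(d) = 3*(-32 + 86) = 3*54 = 162)
A(E) - L(N(3)) = 0 - 1*162 = 0 - 162 = -162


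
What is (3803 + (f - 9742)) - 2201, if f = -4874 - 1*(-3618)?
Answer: -9396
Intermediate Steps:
f = -1256 (f = -4874 + 3618 = -1256)
(3803 + (f - 9742)) - 2201 = (3803 + (-1256 - 9742)) - 2201 = (3803 - 10998) - 2201 = -7195 - 2201 = -9396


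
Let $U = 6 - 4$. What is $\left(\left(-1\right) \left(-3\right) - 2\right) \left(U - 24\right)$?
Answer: $-22$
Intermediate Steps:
$U = 2$
$\left(\left(-1\right) \left(-3\right) - 2\right) \left(U - 24\right) = \left(\left(-1\right) \left(-3\right) - 2\right) \left(2 - 24\right) = \left(3 - 2\right) \left(-22\right) = 1 \left(-22\right) = -22$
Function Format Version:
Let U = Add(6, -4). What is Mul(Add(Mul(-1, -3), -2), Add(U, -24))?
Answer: -22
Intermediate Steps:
U = 2
Mul(Add(Mul(-1, -3), -2), Add(U, -24)) = Mul(Add(Mul(-1, -3), -2), Add(2, -24)) = Mul(Add(3, -2), -22) = Mul(1, -22) = -22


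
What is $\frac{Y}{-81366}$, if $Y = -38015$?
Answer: $\frac{38015}{81366} \approx 0.46721$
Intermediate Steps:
$\frac{Y}{-81366} = - \frac{38015}{-81366} = \left(-38015\right) \left(- \frac{1}{81366}\right) = \frac{38015}{81366}$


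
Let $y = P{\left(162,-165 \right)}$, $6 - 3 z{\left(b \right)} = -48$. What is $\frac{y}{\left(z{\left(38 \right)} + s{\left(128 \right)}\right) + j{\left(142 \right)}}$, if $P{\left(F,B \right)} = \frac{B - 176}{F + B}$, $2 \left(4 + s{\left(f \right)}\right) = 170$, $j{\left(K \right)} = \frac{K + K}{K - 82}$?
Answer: $\frac{1705}{1556} \approx 1.0958$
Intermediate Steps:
$j{\left(K \right)} = \frac{2 K}{-82 + K}$
$s{\left(f \right)} = 81$ ($s{\left(f \right)} = -4 + \frac{1}{2} \cdot 170 = -4 + 85 = 81$)
$z{\left(b \right)} = 18$ ($z{\left(b \right)} = 2 - -16 = 2 + 16 = 18$)
$P{\left(F,B \right)} = \frac{-176 + B}{B + F}$
$y = \frac{341}{3}$ ($y = \frac{-176 - 165}{-165 + 162} = \frac{1}{-3} \left(-341\right) = \left(- \frac{1}{3}\right) \left(-341\right) = \frac{341}{3} \approx 113.67$)
$\frac{y}{\left(z{\left(38 \right)} + s{\left(128 \right)}\right) + j{\left(142 \right)}} = \frac{341}{3 \left(\left(18 + 81\right) + 2 \cdot 142 \frac{1}{-82 + 142}\right)} = \frac{341}{3 \left(99 + 2 \cdot 142 \cdot \frac{1}{60}\right)} = \frac{341}{3 \left(99 + \frac{71}{15}\right)} = \frac{341}{3 \cdot \frac{1556}{15}} = \frac{341}{3} \cdot \frac{15}{1556} = \frac{1705}{1556}$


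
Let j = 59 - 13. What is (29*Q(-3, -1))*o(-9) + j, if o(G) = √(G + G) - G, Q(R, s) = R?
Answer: -737 - 261*I*√2 ≈ -737.0 - 369.11*I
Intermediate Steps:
j = 46
o(G) = -G + √2*√G (o(G) = √(2*G) - G = √2*√G - G = -G + √2*√G)
(29*Q(-3, -1))*o(-9) + j = (29*(-3))*(-1*(-9) + √2*√(-9)) + 46 = -87*(9 + √2*(3*I)) + 46 = -87*(9 + 3*I*√2) + 46 = (-783 - 261*I*√2) + 46 = -737 - 261*I*√2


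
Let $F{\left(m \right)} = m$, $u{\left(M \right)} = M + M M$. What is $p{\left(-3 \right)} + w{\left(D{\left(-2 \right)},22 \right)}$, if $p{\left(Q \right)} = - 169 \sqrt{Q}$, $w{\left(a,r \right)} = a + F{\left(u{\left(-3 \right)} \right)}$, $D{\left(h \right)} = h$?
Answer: $4 - 169 i \sqrt{3} \approx 4.0 - 292.72 i$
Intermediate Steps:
$u{\left(M \right)} = M + M^{2}$
$w{\left(a,r \right)} = 6 + a$ ($w{\left(a,r \right)} = a - 3 \left(1 - 3\right) = a - -6 = a + 6 = 6 + a$)
$p{\left(-3 \right)} + w{\left(D{\left(-2 \right)},22 \right)} = - 169 \sqrt{-3} + \left(6 - 2\right) = - 169 i \sqrt{3} + 4 = 4 - 169 i \sqrt{3}$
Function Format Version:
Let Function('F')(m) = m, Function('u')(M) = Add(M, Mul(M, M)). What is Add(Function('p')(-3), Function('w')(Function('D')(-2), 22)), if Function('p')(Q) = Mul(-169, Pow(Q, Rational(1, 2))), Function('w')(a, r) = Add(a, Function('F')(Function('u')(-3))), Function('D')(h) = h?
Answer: Add(4, Mul(-169, I, Pow(3, Rational(1, 2)))) ≈ Add(4.0000, Mul(-292.72, I))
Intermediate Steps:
Function('u')(M) = Add(M, Pow(M, 2))
Function('w')(a, r) = Add(6, a) (Function('w')(a, r) = Add(a, Mul(-3, Add(1, -3))) = Add(a, Mul(-3, -2)) = Add(a, 6) = Add(6, a))
Add(Function('p')(-3), Function('w')(Function('D')(-2), 22)) = Add(Mul(-169, Pow(-3, Rational(1, 2))), Add(6, -2)) = Add(Mul(-169, Mul(I, Pow(3, Rational(1, 2)))), 4) = Add(Mul(-169, I, Pow(3, Rational(1, 2))), 4) = Add(4, Mul(-169, I, Pow(3, Rational(1, 2))))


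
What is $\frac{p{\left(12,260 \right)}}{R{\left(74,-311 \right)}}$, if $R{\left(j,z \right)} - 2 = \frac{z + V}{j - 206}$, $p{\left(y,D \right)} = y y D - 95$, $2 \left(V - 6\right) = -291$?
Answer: $\frac{9859080}{1429} \approx 6899.3$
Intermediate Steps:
$V = - \frac{279}{2}$ ($V = 6 + \frac{1}{2} \left(-291\right) = 6 - \frac{291}{2} = - \frac{279}{2} \approx -139.5$)
$p{\left(y,D \right)} = -95 + D y^{2}$ ($p{\left(y,D \right)} = y^{2} D - 95 = D y^{2} - 95 = -95 + D y^{2}$)
$R{\left(j,z \right)} = 2 + \frac{- \frac{279}{2} + z}{-206 + j}$ ($R{\left(j,z \right)} = 2 + \frac{z - \frac{279}{2}}{j - 206} = 2 + \frac{- \frac{279}{2} + z}{-206 + j}$)
$\frac{p{\left(12,260 \right)}}{R{\left(74,-311 \right)}} = \frac{-95 + 260 \cdot 12^{2}}{\frac{1}{-206 + 74} \left(- \frac{1103}{2} - 311 + 2 \cdot 74\right)} = \frac{-95 + 260 \cdot 144}{\frac{1}{-132} \left(- \frac{1103}{2} - 311 + 148\right)} = \frac{-95 + 37440}{\left(- \frac{1}{132}\right) \left(- \frac{1429}{2}\right)} = \frac{37345}{\frac{1429}{264}} = 37345 \cdot \frac{264}{1429} = \frac{9859080}{1429}$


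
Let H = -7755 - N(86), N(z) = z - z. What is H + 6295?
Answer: -1460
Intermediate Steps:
N(z) = 0
H = -7755 (H = -7755 - 1*0 = -7755 + 0 = -7755)
H + 6295 = -7755 + 6295 = -1460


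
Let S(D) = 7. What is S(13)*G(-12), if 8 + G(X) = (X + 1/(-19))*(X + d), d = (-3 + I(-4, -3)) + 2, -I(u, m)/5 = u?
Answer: -12285/19 ≈ -646.58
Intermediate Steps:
I(u, m) = -5*u
d = 19 (d = (-3 - 5*(-4)) + 2 = (-3 + 20) + 2 = 17 + 2 = 19)
G(X) = -8 + (19 + X)*(-1/19 + X) (G(X) = -8 + (X + 1/(-19))*(X + 19) = -8 + (X - 1/19)*(19 + X) = -8 + (-1/19 + X)*(19 + X) = -8 + (19 + X)*(-1/19 + X))
S(13)*G(-12) = 7*(-9 + (-12)**2 + (360/19)*(-12)) = 7*(-9 + 144 - 4320/19) = 7*(-1755/19) = -12285/19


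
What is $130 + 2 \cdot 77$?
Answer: $284$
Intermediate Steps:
$130 + 2 \cdot 77 = 130 + 154 = 284$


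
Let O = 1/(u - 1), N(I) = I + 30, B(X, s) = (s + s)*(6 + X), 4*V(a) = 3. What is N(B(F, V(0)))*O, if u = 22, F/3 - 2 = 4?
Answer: 22/7 ≈ 3.1429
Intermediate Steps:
F = 18 (F = 6 + 3*4 = 6 + 12 = 18)
V(a) = ¾ (V(a) = (¼)*3 = ¾)
B(X, s) = 2*s*(6 + X) (B(X, s) = (2*s)*(6 + X) = 2*s*(6 + X))
N(I) = 30 + I
O = 1/21 (O = 1/(22 - 1) = 1/21 ≈ 0.047619)
N(B(F, V(0)))*O = (30 + 2*(¾)*(6 + 18))*(1/21) = (30 + 2*(¾)*24)*(1/21) = (30 + 36)*(1/21) = 66*(1/21) = 22/7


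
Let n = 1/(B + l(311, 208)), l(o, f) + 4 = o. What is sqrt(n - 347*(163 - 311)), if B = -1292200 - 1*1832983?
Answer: sqrt(125370909346631245)/1562438 ≈ 226.62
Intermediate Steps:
l(o, f) = -4 + o
B = -3125183 (B = -1292200 - 1832983 = -3125183)
n = -1/3124876 (n = 1/(-3125183 + (-4 + 311)) = 1/(-3125183 + 307) = 1/(-3124876) = -1/3124876 ≈ -3.2001e-7)
sqrt(n - 347*(163 - 311)) = sqrt(-1/3124876 - 347*(163 - 311)) = sqrt(-1/3124876 - 347*(-148)) = sqrt(-1/3124876 + 51356) = sqrt(160481131855/3124876) = sqrt(125370909346631245)/1562438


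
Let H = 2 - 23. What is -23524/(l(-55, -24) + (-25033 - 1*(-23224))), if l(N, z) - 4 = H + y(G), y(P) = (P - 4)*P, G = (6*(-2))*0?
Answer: 11762/913 ≈ 12.883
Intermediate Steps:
H = -21
G = 0 (G = -12*0 = 0)
y(P) = P*(-4 + P) (y(P) = (-4 + P)*P = P*(-4 + P))
l(N, z) = -17 (l(N, z) = 4 + (-21 + 0*(-4 + 0)) = 4 + (-21 + 0*(-4)) = 4 + (-21 + 0) = 4 - 21 = -17)
-23524/(l(-55, -24) + (-25033 - 1*(-23224))) = -23524/(-17 + (-25033 - 1*(-23224))) = -23524/(-17 + (-25033 + 23224)) = -23524/(-17 - 1809) = -23524/(-1826) = -23524*(-1/1826) = 11762/913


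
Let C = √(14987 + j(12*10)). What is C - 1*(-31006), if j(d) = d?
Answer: 31006 + √15107 ≈ 31129.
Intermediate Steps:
C = √15107 (C = √(14987 + 12*10) = √(14987 + 120) = √15107 ≈ 122.91)
C - 1*(-31006) = √15107 - 1*(-31006) = √15107 + 31006 = 31006 + √15107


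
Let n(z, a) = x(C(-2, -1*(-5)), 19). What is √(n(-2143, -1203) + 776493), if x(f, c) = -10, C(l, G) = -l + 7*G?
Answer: √776483 ≈ 881.18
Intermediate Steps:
n(z, a) = -10
√(n(-2143, -1203) + 776493) = √(-10 + 776493) = √776483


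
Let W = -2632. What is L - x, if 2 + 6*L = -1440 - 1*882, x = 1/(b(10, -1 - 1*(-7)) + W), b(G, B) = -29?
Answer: -1030693/2661 ≈ -387.33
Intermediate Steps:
x = -1/2661 (x = 1/(-29 - 2632) = 1/(-2661) = -1/2661 ≈ -0.00037580)
L = -1162/3 (L = -1/3 + (-1440 - 1*882)/6 = -1/3 + (-1440 - 882)/6 = -1/3 + (1/6)*(-2322) = -1/3 - 387 = -1162/3 ≈ -387.33)
L - x = -1162/3 - 1*(-1/2661) = -1162/3 + 1/2661 = -1030693/2661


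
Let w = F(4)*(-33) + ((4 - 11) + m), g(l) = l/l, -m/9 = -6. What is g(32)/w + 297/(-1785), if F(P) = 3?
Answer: -5743/30940 ≈ -0.18562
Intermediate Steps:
m = 54 (m = -9*(-6) = 54)
g(l) = 1
w = -52 (w = 3*(-33) + ((4 - 11) + 54) = -99 + (-7 + 54) = -99 + 47 = -52)
g(32)/w + 297/(-1785) = 1/(-52) + 297/(-1785) = 1*(-1/52) + 297*(-1/1785) = -1/52 - 99/595 = -5743/30940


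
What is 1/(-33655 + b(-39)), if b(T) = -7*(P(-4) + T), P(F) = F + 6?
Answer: -1/33396 ≈ -2.9944e-5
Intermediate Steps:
P(F) = 6 + F
b(T) = -14 - 7*T (b(T) = -7*((6 - 4) + T) = -7*(2 + T) = -14 - 7*T)
1/(-33655 + b(-39)) = 1/(-33655 + (-14 - 7*(-39))) = 1/(-33655 + (-14 + 273)) = 1/(-33655 + 259) = 1/(-33396) = -1/33396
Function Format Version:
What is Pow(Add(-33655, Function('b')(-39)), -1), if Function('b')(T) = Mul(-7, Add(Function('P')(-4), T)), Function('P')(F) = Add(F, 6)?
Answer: Rational(-1, 33396) ≈ -2.9944e-5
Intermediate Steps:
Function('P')(F) = Add(6, F)
Function('b')(T) = Add(-14, Mul(-7, T)) (Function('b')(T) = Mul(-7, Add(Add(6, -4), T)) = Mul(-7, Add(2, T)) = Add(-14, Mul(-7, T)))
Pow(Add(-33655, Function('b')(-39)), -1) = Pow(Add(-33655, Add(-14, Mul(-7, -39))), -1) = Pow(Add(-33655, Add(-14, 273)), -1) = Pow(Add(-33655, 259), -1) = Pow(-33396, -1) = Rational(-1, 33396)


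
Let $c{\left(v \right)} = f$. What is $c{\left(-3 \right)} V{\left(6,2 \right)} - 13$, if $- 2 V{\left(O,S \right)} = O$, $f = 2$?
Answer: $-19$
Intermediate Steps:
$V{\left(O,S \right)} = - \frac{O}{2}$
$c{\left(v \right)} = 2$
$c{\left(-3 \right)} V{\left(6,2 \right)} - 13 = 2 \left(\left(- \frac{1}{2}\right) 6\right) - 13 = 2 \left(-3\right) - 13 = -6 - 13 = -19$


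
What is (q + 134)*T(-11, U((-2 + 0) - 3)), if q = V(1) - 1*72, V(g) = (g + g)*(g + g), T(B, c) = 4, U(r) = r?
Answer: 264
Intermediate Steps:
V(g) = 4*g² (V(g) = (2*g)*(2*g) = 4*g²)
q = -68 (q = 4*1² - 1*72 = 4*1 - 72 = 4 - 72 = -68)
(q + 134)*T(-11, U((-2 + 0) - 3)) = (-68 + 134)*4 = 66*4 = 264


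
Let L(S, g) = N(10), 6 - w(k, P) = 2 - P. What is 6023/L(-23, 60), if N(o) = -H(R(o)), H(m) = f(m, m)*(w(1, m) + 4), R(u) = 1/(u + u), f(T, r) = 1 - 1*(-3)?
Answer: -30115/161 ≈ -187.05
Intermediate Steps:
f(T, r) = 4 (f(T, r) = 1 + 3 = 4)
w(k, P) = 4 + P (w(k, P) = 6 - (2 - P) = 6 + (-2 + P) = 4 + P)
R(u) = 1/(2*u)
H(m) = 32 + 4*m (H(m) = 4*((4 + m) + 4) = 4*(8 + m) = 32 + 4*m)
N(o) = -32 - 2/o (N(o) = -(32 + 4*(1/(2*o))) = -(32 + 2/o) = -32 - 2/o)
L(S, g) = -161/5 (L(S, g) = -32 - 2/10 = -32 - 2*⅒ = -32 - ⅕ = -161/5)
6023/L(-23, 60) = 6023/(-161/5) = 6023*(-5/161) = -30115/161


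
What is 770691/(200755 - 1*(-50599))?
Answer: 770691/251354 ≈ 3.0662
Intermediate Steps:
770691/(200755 - 1*(-50599)) = 770691/(200755 + 50599) = 770691/251354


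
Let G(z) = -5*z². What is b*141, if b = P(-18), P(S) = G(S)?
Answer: -228420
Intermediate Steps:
P(S) = -5*S²
b = -1620 (b = -5*(-18)² = -5*324 = -1620)
b*141 = -1620*141 = -228420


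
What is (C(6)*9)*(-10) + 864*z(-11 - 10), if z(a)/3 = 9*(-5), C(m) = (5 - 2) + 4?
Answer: -117270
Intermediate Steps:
C(m) = 7 (C(m) = 3 + 4 = 7)
z(a) = -135 (z(a) = 3*(9*(-5)) = 3*(-45) = -135)
(C(6)*9)*(-10) + 864*z(-11 - 10) = (7*9)*(-10) + 864*(-135) = 63*(-10) - 116640 = -630 - 116640 = -117270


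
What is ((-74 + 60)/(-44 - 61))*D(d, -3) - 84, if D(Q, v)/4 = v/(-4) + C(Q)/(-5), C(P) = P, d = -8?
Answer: -6206/75 ≈ -82.747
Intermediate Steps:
D(Q, v) = -v - 4*Q/5 (D(Q, v) = 4*(v/(-4) + Q/(-5)) = 4*(v*(-1/4) + Q*(-1/5)) = 4*(-v/4 - Q/5) = -v - 4*Q/5)
((-74 + 60)/(-44 - 61))*D(d, -3) - 84 = ((-74 + 60)/(-44 - 61))*(-1*(-3) - 4/5*(-8)) - 84 = (-14/(-105))*(3 + 32/5) - 84 = -14*(-1/105)*(47/5) - 84 = (2/15)*(47/5) - 84 = 94/75 - 84 = -6206/75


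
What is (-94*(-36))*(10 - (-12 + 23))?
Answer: -3384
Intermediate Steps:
(-94*(-36))*(10 - (-12 + 23)) = 3384*(10 - 1*11) = 3384*(10 - 11) = 3384*(-1) = -3384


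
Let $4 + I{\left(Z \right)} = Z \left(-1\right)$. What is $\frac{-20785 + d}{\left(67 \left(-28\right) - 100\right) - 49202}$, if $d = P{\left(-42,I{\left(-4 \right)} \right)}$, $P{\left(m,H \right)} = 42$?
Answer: $\frac{20743}{51178} \approx 0.40531$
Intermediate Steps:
$I{\left(Z \right)} = -4 - Z$ ($I{\left(Z \right)} = -4 + Z \left(-1\right) = -4 - Z$)
$d = 42$
$\frac{-20785 + d}{\left(67 \left(-28\right) - 100\right) - 49202} = \frac{-20785 + 42}{\left(67 \left(-28\right) - 100\right) - 49202} = - \frac{20743}{\left(-1876 - 100\right) - 49202} = - \frac{20743}{-1976 - 49202} = - \frac{20743}{-51178} = \left(-20743\right) \left(- \frac{1}{51178}\right) = \frac{20743}{51178}$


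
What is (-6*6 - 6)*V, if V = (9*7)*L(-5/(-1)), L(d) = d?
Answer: -13230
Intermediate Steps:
V = 315 (V = (9*7)*(-5/(-1)) = 63*(-5*(-1)) = 63*5 = 315)
(-6*6 - 6)*V = (-6*6 - 6)*315 = (-36 - 6)*315 = -42*315 = -13230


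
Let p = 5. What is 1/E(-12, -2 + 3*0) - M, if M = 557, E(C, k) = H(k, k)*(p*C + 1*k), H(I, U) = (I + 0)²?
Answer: -138137/248 ≈ -557.00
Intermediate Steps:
H(I, U) = I²
E(C, k) = k²*(k + 5*C) (E(C, k) = k²*(5*C + 1*k) = k²*(5*C + k) = k²*(k + 5*C))
1/E(-12, -2 + 3*0) - M = 1/((-2 + 3*0)²*((-2 + 3*0) + 5*(-12))) - 1*557 = 1/((-2 + 0)²*((-2 + 0) - 60)) - 557 = 1/((-2)²*(-2 - 60)) - 557 = 1/(4*(-62)) - 557 = 1/(-248) - 557 = -1/248 - 557 = -138137/248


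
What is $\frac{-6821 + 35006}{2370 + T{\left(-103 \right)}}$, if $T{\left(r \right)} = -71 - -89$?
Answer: $\frac{9395}{796} \approx 11.803$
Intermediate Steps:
$T{\left(r \right)} = 18$ ($T{\left(r \right)} = -71 + 89 = 18$)
$\frac{-6821 + 35006}{2370 + T{\left(-103 \right)}} = \frac{-6821 + 35006}{2370 + 18} = \frac{28185}{2388} = 28185 \cdot \frac{1}{2388} = \frac{9395}{796}$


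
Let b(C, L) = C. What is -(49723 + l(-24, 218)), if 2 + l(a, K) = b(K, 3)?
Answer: -49939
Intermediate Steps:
l(a, K) = -2 + K
-(49723 + l(-24, 218)) = -(49723 + (-2 + 218)) = -(49723 + 216) = -1*49939 = -49939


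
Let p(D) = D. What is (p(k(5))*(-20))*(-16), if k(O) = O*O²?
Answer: 40000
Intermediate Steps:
k(O) = O³
(p(k(5))*(-20))*(-16) = (5³*(-20))*(-16) = (125*(-20))*(-16) = -2500*(-16) = 40000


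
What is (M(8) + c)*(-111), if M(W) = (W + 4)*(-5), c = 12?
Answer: 5328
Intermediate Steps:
M(W) = -20 - 5*W (M(W) = (4 + W)*(-5) = -20 - 5*W)
(M(8) + c)*(-111) = ((-20 - 5*8) + 12)*(-111) = ((-20 - 40) + 12)*(-111) = (-60 + 12)*(-111) = -48*(-111) = 5328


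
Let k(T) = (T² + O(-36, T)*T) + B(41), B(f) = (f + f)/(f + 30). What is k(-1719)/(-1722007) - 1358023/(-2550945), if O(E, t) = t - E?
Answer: -893144580223669/311884905409665 ≈ -2.8637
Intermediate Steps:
B(f) = 2*f/(30 + f) (B(f) = (2*f)/(30 + f) = 2*f/(30 + f))
k(T) = 82/71 + T² + T*(36 + T) (k(T) = (T² + (T - 1*(-36))*T) + 2*41/(30 + 41) = (T² + (T + 36)*T) + 2*41/71 = (T² + (36 + T)*T) + 2*41*(1/71) = (T² + T*(36 + T)) + 82/71 = 82/71 + T² + T*(36 + T))
k(-1719)/(-1722007) - 1358023/(-2550945) = (82/71 + 2*(-1719)² + 36*(-1719))/(-1722007) - 1358023/(-2550945) = (82/71 + 2*2954961 - 61884)*(-1/1722007) - 1358023*(-1/2550945) = (82/71 + 5909922 - 61884)*(-1/1722007) + 1358023/2550945 = (415210780/71)*(-1/1722007) + 1358023/2550945 = -415210780/122262497 + 1358023/2550945 = -893144580223669/311884905409665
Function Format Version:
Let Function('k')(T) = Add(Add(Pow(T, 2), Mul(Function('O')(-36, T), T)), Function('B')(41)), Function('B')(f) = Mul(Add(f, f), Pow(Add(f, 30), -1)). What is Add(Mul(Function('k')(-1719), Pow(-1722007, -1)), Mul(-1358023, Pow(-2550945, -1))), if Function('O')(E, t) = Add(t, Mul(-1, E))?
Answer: Rational(-893144580223669, 311884905409665) ≈ -2.8637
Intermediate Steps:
Function('B')(f) = Mul(2, f, Pow(Add(30, f), -1)) (Function('B')(f) = Mul(Mul(2, f), Pow(Add(30, f), -1)) = Mul(2, f, Pow(Add(30, f), -1)))
Function('k')(T) = Add(Rational(82, 71), Pow(T, 2), Mul(T, Add(36, T))) (Function('k')(T) = Add(Add(Pow(T, 2), Mul(Add(T, Mul(-1, -36)), T)), Mul(2, 41, Pow(Add(30, 41), -1))) = Add(Add(Pow(T, 2), Mul(Add(T, 36), T)), Mul(2, 41, Pow(71, -1))) = Add(Add(Pow(T, 2), Mul(Add(36, T), T)), Mul(2, 41, Rational(1, 71))) = Add(Add(Pow(T, 2), Mul(T, Add(36, T))), Rational(82, 71)) = Add(Rational(82, 71), Pow(T, 2), Mul(T, Add(36, T))))
Add(Mul(Function('k')(-1719), Pow(-1722007, -1)), Mul(-1358023, Pow(-2550945, -1))) = Add(Mul(Add(Rational(82, 71), Mul(2, Pow(-1719, 2)), Mul(36, -1719)), Pow(-1722007, -1)), Mul(-1358023, Pow(-2550945, -1))) = Add(Mul(Add(Rational(82, 71), Mul(2, 2954961), -61884), Rational(-1, 1722007)), Mul(-1358023, Rational(-1, 2550945))) = Add(Mul(Add(Rational(82, 71), 5909922, -61884), Rational(-1, 1722007)), Rational(1358023, 2550945)) = Add(Mul(Rational(415210780, 71), Rational(-1, 1722007)), Rational(1358023, 2550945)) = Add(Rational(-415210780, 122262497), Rational(1358023, 2550945)) = Rational(-893144580223669, 311884905409665)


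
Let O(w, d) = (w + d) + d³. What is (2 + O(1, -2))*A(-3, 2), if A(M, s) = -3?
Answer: 21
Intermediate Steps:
O(w, d) = d + w + d³ (O(w, d) = (d + w) + d³ = d + w + d³)
(2 + O(1, -2))*A(-3, 2) = (2 + (-2 + 1 + (-2)³))*(-3) = (2 + (-2 + 1 - 8))*(-3) = (2 - 9)*(-3) = -7*(-3) = 21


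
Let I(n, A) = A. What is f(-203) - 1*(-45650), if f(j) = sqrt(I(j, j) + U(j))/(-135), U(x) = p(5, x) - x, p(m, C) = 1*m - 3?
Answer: 45650 - sqrt(2)/135 ≈ 45650.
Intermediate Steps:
p(m, C) = -3 + m (p(m, C) = m - 3 = -3 + m)
U(x) = 2 - x (U(x) = (-3 + 5) - x = 2 - x)
f(j) = -sqrt(2)/135 (f(j) = sqrt(j + (2 - j))/(-135) = sqrt(2)*(-1/135) = -sqrt(2)/135)
f(-203) - 1*(-45650) = -sqrt(2)/135 - 1*(-45650) = -sqrt(2)/135 + 45650 = 45650 - sqrt(2)/135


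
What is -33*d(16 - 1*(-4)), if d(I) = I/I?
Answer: -33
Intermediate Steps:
d(I) = 1
-33*d(16 - 1*(-4)) = -33*1 = -33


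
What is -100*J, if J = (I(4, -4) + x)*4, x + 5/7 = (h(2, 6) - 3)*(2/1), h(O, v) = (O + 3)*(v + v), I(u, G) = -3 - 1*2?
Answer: -303200/7 ≈ -43314.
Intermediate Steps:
I(u, G) = -5 (I(u, G) = -3 - 2 = -5)
h(O, v) = 2*v*(3 + O) (h(O, v) = (3 + O)*(2*v) = 2*v*(3 + O))
x = 793/7 (x = -5/7 + (2*6*(3 + 2) - 3)*(2/1) = -5/7 + (2*6*5 - 3)*(2*1) = -5/7 + (60 - 3)*2 = -5/7 + 57*2 = -5/7 + 114 = 793/7 ≈ 113.29)
J = 3032/7 (J = (-5 + 793/7)*4 = (758/7)*4 = 3032/7 ≈ 433.14)
-100*J = -100*3032/7 = -303200/7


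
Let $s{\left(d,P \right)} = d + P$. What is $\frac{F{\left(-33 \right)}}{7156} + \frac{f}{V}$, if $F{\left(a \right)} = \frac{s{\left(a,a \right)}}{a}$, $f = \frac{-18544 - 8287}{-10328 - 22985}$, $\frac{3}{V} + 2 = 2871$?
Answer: $\frac{39346840183}{51083106} \approx 770.25$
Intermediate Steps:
$V = \frac{3}{2869}$ ($V = \frac{3}{-2 + 2871} = \frac{3}{2869} \approx 0.0010457$)
$f = \frac{3833}{4759}$ ($f = - \frac{26831}{-33313} = \left(-26831\right) \left(- \frac{1}{33313}\right) = \frac{3833}{4759} \approx 0.80542$)
$s{\left(d,P \right)} = P + d$
$F{\left(a \right)} = 2$ ($F{\left(a \right)} = \frac{a + a}{a} = \frac{2 a}{a} = 2$)
$\frac{F{\left(-33 \right)}}{7156} + \frac{f}{V} = \frac{2}{7156} + \frac{3833}{4759 \cdot \frac{3}{2869}} = 2 \cdot \frac{1}{7156} + \frac{3833}{4759} \cdot \frac{2869}{3} = \frac{1}{3578} + \frac{10996877}{14277} = \frac{39346840183}{51083106}$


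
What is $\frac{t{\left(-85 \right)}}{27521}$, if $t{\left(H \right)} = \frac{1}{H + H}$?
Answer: $- \frac{1}{4678570} \approx -2.1374 \cdot 10^{-7}$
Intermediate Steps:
$t{\left(H \right)} = \frac{1}{2 H}$
$\frac{t{\left(-85 \right)}}{27521} = \frac{\frac{1}{2} \frac{1}{-85}}{27521} = \frac{1}{2} \left(- \frac{1}{85}\right) \frac{1}{27521} = \left(- \frac{1}{170}\right) \frac{1}{27521} = - \frac{1}{4678570}$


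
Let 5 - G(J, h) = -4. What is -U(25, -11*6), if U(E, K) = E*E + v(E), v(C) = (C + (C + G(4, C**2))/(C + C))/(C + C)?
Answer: -390946/625 ≈ -625.51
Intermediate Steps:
G(J, h) = 9 (G(J, h) = 5 - 1*(-4) = 5 + 4 = 9)
v(C) = (C + (9 + C)/(2*C))/(2*C) (v(C) = (C + (C + 9)/(C + C))/(C + C) = (C + (9 + C)/((2*C)))/((2*C)) = (C + (9 + C)*(1/(2*C)))*(1/(2*C)) = (C + (9 + C)/(2*C))*(1/(2*C)) = (C + (9 + C)/(2*C))/(2*C))
U(E, K) = E**2 + (9 + E + 2*E**2)/(4*E**2) (U(E, K) = E*E + (9 + E + 2*E**2)/(4*E**2) = E**2 + (9 + E + 2*E**2)/(4*E**2))
-U(25, -11*6) = -(9 + 25 + 2*25**2 + 4*25**4)/(4*25**2) = -(9 + 25 + 2*625 + 4*390625)/(4*625) = -(9 + 25 + 1250 + 1562500)/(4*625) = -1563784/(4*625) = -1*390946/625 = -390946/625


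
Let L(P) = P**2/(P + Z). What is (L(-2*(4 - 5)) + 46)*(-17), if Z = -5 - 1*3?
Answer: -2312/3 ≈ -770.67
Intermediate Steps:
Z = -8 (Z = -5 - 3 = -8)
L(P) = P**2/(-8 + P) (L(P) = P**2/(P - 8) = P**2/(-8 + P))
(L(-2*(4 - 5)) + 46)*(-17) = ((-2*(4 - 5))**2/(-8 - 2*(4 - 5)) + 46)*(-17) = ((-2*(-1))**2/(-8 - 2*(-1)) + 46)*(-17) = (2**2/(-8 + 2) + 46)*(-17) = (4/(-6) + 46)*(-17) = (4*(-1/6) + 46)*(-17) = (-2/3 + 46)*(-17) = (136/3)*(-17) = -2312/3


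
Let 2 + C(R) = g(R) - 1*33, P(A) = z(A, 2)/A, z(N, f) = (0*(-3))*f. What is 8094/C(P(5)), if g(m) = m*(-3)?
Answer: -8094/35 ≈ -231.26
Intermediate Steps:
z(N, f) = 0 (z(N, f) = 0*f = 0)
P(A) = 0 (P(A) = 0/A = 0)
g(m) = -3*m
C(R) = -35 - 3*R (C(R) = -2 + (-3*R - 1*33) = -2 + (-3*R - 33) = -2 + (-33 - 3*R) = -35 - 3*R)
8094/C(P(5)) = 8094/(-35 - 3*0) = 8094/(-35 + 0) = 8094/(-35) = 8094*(-1/35) = -8094/35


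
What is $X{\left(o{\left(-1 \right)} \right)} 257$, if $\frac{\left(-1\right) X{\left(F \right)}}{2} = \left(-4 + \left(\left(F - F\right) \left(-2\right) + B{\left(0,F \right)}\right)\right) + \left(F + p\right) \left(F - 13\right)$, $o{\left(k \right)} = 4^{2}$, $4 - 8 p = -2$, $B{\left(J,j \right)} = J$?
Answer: $- \frac{47545}{2} \approx -23773.0$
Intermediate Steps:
$p = \frac{3}{4}$ ($p = \frac{1}{2} - - \frac{1}{4} = \frac{1}{2} + \frac{1}{4} = \frac{3}{4} \approx 0.75$)
$o{\left(k \right)} = 16$
$X{\left(F \right)} = 8 - 2 \left(-13 + F\right) \left(\frac{3}{4} + F\right)$ ($X{\left(F \right)} = - 2 \left(\left(-4 + \left(\left(F - F\right) \left(-2\right) + 0\right)\right) + \left(F + \frac{3}{4}\right) \left(F - 13\right)\right) = - 2 \left(\left(-4 + \left(0 \left(-2\right) + 0\right)\right) + \left(\frac{3}{4} + F\right) \left(-13 + F\right)\right) = - 2 \left(\left(-4 + \left(0 + 0\right)\right) + \left(-13 + F\right) \left(\frac{3}{4} + F\right)\right) = - 2 \left(\left(-4 + 0\right) + \left(-13 + F\right) \left(\frac{3}{4} + F\right)\right) = - 2 \left(-4 + \left(-13 + F\right) \left(\frac{3}{4} + F\right)\right) = 8 - 2 \left(-13 + F\right) \left(\frac{3}{4} + F\right)$)
$X{\left(o{\left(-1 \right)} \right)} 257 = \left(\frac{55}{2} - 2 \cdot 16^{2} + \frac{49}{2} \cdot 16\right) 257 = \left(\frac{55}{2} - 512 + 392\right) 257 = \left(- \frac{185}{2}\right) 257 = - \frac{47545}{2}$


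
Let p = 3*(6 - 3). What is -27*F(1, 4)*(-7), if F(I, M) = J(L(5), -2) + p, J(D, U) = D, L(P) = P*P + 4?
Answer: 7182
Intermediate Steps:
L(P) = 4 + P**2 (L(P) = P**2 + 4 = 4 + P**2)
p = 9 (p = 3*3 = 9)
F(I, M) = 38 (F(I, M) = (4 + 5**2) + 9 = (4 + 25) + 9 = 29 + 9 = 38)
-27*F(1, 4)*(-7) = -27*38*(-7) = -1026*(-7) = 7182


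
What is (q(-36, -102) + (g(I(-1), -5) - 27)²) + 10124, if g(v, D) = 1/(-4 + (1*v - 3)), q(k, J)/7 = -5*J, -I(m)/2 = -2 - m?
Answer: 360846/25 ≈ 14434.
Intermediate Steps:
I(m) = 4 + 2*m (I(m) = -2*(-2 - m) = 4 + 2*m)
q(k, J) = -35*J (q(k, J) = 7*(-5*J) = -35*J)
g(v, D) = 1/(-7 + v) (g(v, D) = 1/(-4 + (v - 3)) = 1/(-4 + (-3 + v)) = 1/(-7 + v))
(q(-36, -102) + (g(I(-1), -5) - 27)²) + 10124 = (-35*(-102) + (1/(-7 + (4 + 2*(-1))) - 27)²) + 10124 = (3570 + (1/(-7 + (4 - 2)) - 27)²) + 10124 = (3570 + (1/(-7 + 2) - 27)²) + 10124 = (3570 + (1/(-5) - 27)²) + 10124 = (3570 + (-⅕ - 27)²) + 10124 = (3570 + (-136/5)²) + 10124 = (3570 + 18496/25) + 10124 = 107746/25 + 10124 = 360846/25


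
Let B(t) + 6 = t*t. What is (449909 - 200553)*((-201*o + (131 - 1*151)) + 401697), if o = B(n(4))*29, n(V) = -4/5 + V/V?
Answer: 2720585172776/25 ≈ 1.0882e+11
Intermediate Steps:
n(V) = ⅕ (n(V) = -4*⅕ + 1 = -⅘ + 1 = ⅕)
B(t) = -6 + t² (B(t) = -6 + t*t = -6 + t²)
o = -4321/25 (o = (-6 + (⅕)²)*29 = (-6 + 1/25)*29 = -149/25*29 = -4321/25 ≈ -172.84)
(449909 - 200553)*((-201*o + (131 - 1*151)) + 401697) = (449909 - 200553)*((-201*(-4321/25) + (131 - 1*151)) + 401697) = 249356*((868521/25 + (131 - 151)) + 401697) = 249356*((868521/25 - 20) + 401697) = 249356*(868021/25 + 401697) = 249356*(10910446/25) = 2720585172776/25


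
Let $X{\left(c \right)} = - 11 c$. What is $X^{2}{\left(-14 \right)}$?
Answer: $23716$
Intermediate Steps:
$X^{2}{\left(-14 \right)} = \left(\left(-11\right) \left(-14\right)\right)^{2} = 154^{2} = 23716$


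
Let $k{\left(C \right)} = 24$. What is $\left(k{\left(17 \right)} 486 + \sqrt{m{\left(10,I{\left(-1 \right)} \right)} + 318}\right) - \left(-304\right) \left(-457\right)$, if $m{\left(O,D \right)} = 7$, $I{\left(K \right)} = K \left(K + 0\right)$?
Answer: $-127264 + 5 \sqrt{13} \approx -1.2725 \cdot 10^{5}$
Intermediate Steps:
$I{\left(K \right)} = K^{2}$ ($I{\left(K \right)} = K K = K^{2}$)
$\left(k{\left(17 \right)} 486 + \sqrt{m{\left(10,I{\left(-1 \right)} \right)} + 318}\right) - \left(-304\right) \left(-457\right) = \left(24 \cdot 486 + \sqrt{7 + 318}\right) - \left(-304\right) \left(-457\right) = \left(11664 + \sqrt{325}\right) - 138928 = \left(11664 + 5 \sqrt{13}\right) - 138928 = -127264 + 5 \sqrt{13}$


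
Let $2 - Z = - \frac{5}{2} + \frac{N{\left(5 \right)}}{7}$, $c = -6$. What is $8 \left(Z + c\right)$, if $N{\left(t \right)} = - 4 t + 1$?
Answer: $\frac{68}{7} \approx 9.7143$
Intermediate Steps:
$N{\left(t \right)} = 1 - 4 t$
$Z = \frac{101}{14}$ ($Z = 2 - \left(- \frac{5}{2} + \frac{1 - 20}{7}\right) = 2 - \left(\left(-5\right) \frac{1}{2} + \left(1 - 20\right) \frac{1}{7}\right) = 2 - \left(- \frac{5}{2} - \frac{19}{7}\right) = 2 - - \frac{73}{14} = 2 + \frac{73}{14} = \frac{101}{14} \approx 7.2143$)
$8 \left(Z + c\right) = 8 \left(\frac{101}{14} - 6\right) = 8 \cdot \frac{17}{14} = \frac{68}{7}$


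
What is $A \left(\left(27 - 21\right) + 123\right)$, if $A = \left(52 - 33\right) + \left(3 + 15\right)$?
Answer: $4773$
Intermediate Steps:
$A = 37$ ($A = 19 + 18 = 37$)
$A \left(\left(27 - 21\right) + 123\right) = 37 \left(\left(27 - 21\right) + 123\right) = 37 \left(6 + 123\right) = 37 \cdot 129 = 4773$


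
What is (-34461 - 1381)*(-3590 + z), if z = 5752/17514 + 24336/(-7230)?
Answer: 1358927815912004/10552185 ≈ 1.2878e+8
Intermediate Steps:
z = -32052812/10552185 (z = 5752*(1/17514) + 24336*(-1/7230) = 2876/8757 - 4056/1205 = -32052812/10552185 ≈ -3.0376)
(-34461 - 1381)*(-3590 + z) = (-34461 - 1381)*(-3590 - 32052812/10552185) = -35842*(-37914396962/10552185) = 1358927815912004/10552185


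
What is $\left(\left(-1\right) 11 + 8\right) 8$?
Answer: $-24$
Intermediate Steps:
$\left(\left(-1\right) 11 + 8\right) 8 = \left(-11 + 8\right) 8 = \left(-3\right) 8 = -24$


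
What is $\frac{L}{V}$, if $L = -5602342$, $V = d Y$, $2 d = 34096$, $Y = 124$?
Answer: $- \frac{2801171}{1056976} \approx -2.6502$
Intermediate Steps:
$d = 17048$ ($d = \frac{1}{2} \cdot 34096 = 17048$)
$V = 2113952$ ($V = 17048 \cdot 124 = 2113952$)
$\frac{L}{V} = - \frac{5602342}{2113952} = \left(-5602342\right) \frac{1}{2113952} = - \frac{2801171}{1056976}$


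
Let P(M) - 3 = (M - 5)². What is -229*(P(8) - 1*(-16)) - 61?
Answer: -6473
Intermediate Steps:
P(M) = 3 + (-5 + M)² (P(M) = 3 + (M - 5)² = 3 + (-5 + M)²)
-229*(P(8) - 1*(-16)) - 61 = -229*((3 + (-5 + 8)²) - 1*(-16)) - 61 = -229*((3 + 3²) + 16) - 61 = -229*((3 + 9) + 16) - 61 = -229*(12 + 16) - 61 = -229*28 - 61 = -6412 - 61 = -6473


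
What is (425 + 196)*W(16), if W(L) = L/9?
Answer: 1104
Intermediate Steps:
W(L) = L/9 (W(L) = L*(⅑) = L/9)
(425 + 196)*W(16) = (425 + 196)*((⅑)*16) = 621*(16/9) = 1104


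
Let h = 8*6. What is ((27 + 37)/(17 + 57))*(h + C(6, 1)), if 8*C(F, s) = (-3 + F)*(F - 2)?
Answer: 1584/37 ≈ 42.811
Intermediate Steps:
C(F, s) = (-3 + F)*(-2 + F)/8 (C(F, s) = ((-3 + F)*(F - 2))/8 = ((-3 + F)*(-2 + F))/8 = (-3 + F)*(-2 + F)/8)
h = 48
((27 + 37)/(17 + 57))*(h + C(6, 1)) = ((27 + 37)/(17 + 57))*(48 + (¾ - 5/8*6 + (⅛)*6²)) = (64/74)*(48 + (¾ - 15/4 + (⅛)*36)) = (64*(1/74))*(48 + (¾ - 15/4 + 9/2)) = 32*(48 + 3/2)/37 = (32/37)*(99/2) = 1584/37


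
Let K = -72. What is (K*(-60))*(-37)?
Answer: -159840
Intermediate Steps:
(K*(-60))*(-37) = -72*(-60)*(-37) = 4320*(-37) = -159840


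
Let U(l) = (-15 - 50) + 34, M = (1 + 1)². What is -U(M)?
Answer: 31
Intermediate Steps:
M = 4 (M = 2² = 4)
U(l) = -31 (U(l) = -65 + 34 = -31)
-U(M) = -1*(-31) = 31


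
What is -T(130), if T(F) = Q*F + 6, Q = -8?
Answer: 1034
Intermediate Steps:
T(F) = 6 - 8*F (T(F) = -8*F + 6 = 6 - 8*F)
-T(130) = -(6 - 8*130) = -(6 - 1040) = -1*(-1034) = 1034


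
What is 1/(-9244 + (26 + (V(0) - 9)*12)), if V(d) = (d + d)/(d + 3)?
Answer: -1/9326 ≈ -0.00010723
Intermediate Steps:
V(d) = 2*d/(3 + d) (V(d) = (2*d)/(3 + d) = 2*d/(3 + d))
1/(-9244 + (26 + (V(0) - 9)*12)) = 1/(-9244 + (26 + (2*0/(3 + 0) - 9)*12)) = 1/(-9244 + (26 + (2*0/3 - 9)*12)) = 1/(-9244 + (26 + (2*0*(⅓) - 9)*12)) = 1/(-9244 + (26 + (0 - 9)*12)) = 1/(-9244 + (26 - 9*12)) = 1/(-9244 + (26 - 108)) = 1/(-9244 - 82) = 1/(-9326) = -1/9326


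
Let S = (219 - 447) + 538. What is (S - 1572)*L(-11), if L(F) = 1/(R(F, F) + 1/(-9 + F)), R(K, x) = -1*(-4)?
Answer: -25240/79 ≈ -319.49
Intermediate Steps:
R(K, x) = 4
L(F) = 1/(4 + 1/(-9 + F))
S = 310 (S = -228 + 538 = 310)
(S - 1572)*L(-11) = (310 - 1572)*((-9 - 11)/(-35 + 4*(-11))) = -1262*(-20)/(-35 - 44) = -1262*(-20)/(-79) = -(-1262)*(-20)/79 = -1262*20/79 = -25240/79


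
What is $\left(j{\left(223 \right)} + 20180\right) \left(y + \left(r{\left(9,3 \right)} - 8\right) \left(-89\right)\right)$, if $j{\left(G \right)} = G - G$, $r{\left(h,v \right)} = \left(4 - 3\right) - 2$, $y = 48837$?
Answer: $1001694840$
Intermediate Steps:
$r{\left(h,v \right)} = -1$ ($r{\left(h,v \right)} = 1 - 2 = -1$)
$j{\left(G \right)} = 0$
$\left(j{\left(223 \right)} + 20180\right) \left(y + \left(r{\left(9,3 \right)} - 8\right) \left(-89\right)\right) = \left(0 + 20180\right) \left(48837 + \left(-1 - 8\right) \left(-89\right)\right) = 20180 \left(48837 - -801\right) = 20180 \left(48837 + 801\right) = 20180 \cdot 49638 = 1001694840$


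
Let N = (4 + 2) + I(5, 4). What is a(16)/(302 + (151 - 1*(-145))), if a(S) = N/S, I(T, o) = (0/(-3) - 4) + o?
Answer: 3/4784 ≈ 0.00062709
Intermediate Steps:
I(T, o) = -4 + o (I(T, o) = (0*(-1/3) - 4) + o = (0 - 4) + o = -4 + o)
N = 6 (N = (4 + 2) + (-4 + 4) = 6 + 0 = 6)
a(S) = 6/S
a(16)/(302 + (151 - 1*(-145))) = (6/16)/(302 + (151 - 1*(-145))) = (6*(1/16))/(302 + (151 + 145)) = 3/(8*(302 + 296)) = (3/8)/598 = (3/8)*(1/598) = 3/4784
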